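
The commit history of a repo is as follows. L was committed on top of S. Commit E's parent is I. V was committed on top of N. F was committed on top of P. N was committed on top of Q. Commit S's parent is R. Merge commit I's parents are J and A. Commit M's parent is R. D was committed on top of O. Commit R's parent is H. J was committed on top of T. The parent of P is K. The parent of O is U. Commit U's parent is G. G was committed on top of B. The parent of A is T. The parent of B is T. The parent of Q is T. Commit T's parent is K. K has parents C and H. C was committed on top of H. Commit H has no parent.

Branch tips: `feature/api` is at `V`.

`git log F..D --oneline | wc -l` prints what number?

6

Reachable from D: {B, C, D, G, H, K, O, T, U}.
Reachable from F: {C, F, H, K, P}.
In D's history but not F's: {B, D, G, O, T, U} — 6 commits.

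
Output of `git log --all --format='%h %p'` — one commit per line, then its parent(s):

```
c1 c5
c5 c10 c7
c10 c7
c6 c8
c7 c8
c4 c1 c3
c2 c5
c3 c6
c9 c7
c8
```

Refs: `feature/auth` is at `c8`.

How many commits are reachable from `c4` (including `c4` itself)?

Walking parent pointers from c4: reachable set = {c1, c10, c3, c4, c5, c6, c7, c8}.
That is 8 commits.

8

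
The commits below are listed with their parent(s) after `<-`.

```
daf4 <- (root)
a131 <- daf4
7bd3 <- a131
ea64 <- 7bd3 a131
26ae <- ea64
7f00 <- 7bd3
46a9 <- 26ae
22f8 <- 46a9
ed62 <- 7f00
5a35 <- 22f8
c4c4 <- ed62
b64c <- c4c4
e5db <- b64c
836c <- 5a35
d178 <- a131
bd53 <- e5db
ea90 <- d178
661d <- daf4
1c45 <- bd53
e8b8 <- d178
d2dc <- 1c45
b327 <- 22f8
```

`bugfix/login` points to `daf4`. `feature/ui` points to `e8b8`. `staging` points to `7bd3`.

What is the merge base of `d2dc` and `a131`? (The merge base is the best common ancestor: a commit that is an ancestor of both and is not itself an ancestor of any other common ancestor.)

Ancestors of d2dc: {1c45, 7bd3, 7f00, a131, b64c, bd53, c4c4, d2dc, daf4, e5db, ed62}.
Ancestors of a131: {a131, daf4}.
Common ancestors: {a131, daf4}.
Among these, a131 is not an ancestor of any other common ancestor — it is the merge base.

a131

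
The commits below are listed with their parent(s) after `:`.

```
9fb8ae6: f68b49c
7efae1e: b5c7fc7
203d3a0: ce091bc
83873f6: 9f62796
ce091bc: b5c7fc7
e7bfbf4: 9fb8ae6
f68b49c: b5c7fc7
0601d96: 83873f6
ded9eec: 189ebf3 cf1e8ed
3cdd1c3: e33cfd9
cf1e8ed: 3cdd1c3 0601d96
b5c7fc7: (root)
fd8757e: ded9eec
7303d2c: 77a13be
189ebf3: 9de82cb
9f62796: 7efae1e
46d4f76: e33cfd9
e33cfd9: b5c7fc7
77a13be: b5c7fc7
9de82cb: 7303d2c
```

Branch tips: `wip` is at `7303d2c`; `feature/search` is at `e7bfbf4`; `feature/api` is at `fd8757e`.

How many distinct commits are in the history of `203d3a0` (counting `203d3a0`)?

Walking parent pointers from 203d3a0: reachable set = {203d3a0, b5c7fc7, ce091bc}.
That is 3 commits.

3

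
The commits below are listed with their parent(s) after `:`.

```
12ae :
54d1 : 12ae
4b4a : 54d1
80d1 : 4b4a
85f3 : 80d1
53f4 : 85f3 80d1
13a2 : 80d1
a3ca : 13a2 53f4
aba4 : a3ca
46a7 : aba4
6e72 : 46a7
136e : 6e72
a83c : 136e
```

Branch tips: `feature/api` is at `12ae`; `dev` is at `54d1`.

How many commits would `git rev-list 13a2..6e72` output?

6

Reachable from 6e72: {12ae, 13a2, 46a7, 4b4a, 53f4, 54d1, 6e72, 80d1, 85f3, a3ca, aba4}.
Reachable from 13a2: {12ae, 13a2, 4b4a, 54d1, 80d1}.
In 6e72's history but not 13a2's: {46a7, 53f4, 6e72, 85f3, a3ca, aba4} — 6 commits.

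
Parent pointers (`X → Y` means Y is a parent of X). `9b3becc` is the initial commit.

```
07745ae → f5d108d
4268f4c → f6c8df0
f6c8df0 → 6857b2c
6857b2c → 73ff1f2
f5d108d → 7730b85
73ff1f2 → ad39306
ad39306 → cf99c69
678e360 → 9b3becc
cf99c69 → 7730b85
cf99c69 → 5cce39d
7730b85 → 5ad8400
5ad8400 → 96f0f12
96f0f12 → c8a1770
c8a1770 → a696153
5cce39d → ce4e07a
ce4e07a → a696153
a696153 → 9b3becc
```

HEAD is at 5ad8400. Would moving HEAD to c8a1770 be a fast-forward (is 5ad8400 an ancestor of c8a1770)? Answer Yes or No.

No

A fast-forward from 5ad8400 to c8a1770 is possible iff 5ad8400 is an ancestor of c8a1770.
Ancestors of c8a1770: {9b3becc, a696153, c8a1770}.
5ad8400 is not among them, so fast-forward is not possible.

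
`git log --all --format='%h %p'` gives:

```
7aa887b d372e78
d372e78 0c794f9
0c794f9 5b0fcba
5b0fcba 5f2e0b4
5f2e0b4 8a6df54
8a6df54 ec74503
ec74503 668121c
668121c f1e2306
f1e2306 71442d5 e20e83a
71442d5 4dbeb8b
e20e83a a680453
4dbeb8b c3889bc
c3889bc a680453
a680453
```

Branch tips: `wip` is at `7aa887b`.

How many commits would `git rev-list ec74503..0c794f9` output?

Reachable from 0c794f9: {0c794f9, 4dbeb8b, 5b0fcba, 5f2e0b4, 668121c, 71442d5, 8a6df54, a680453, c3889bc, e20e83a, ec74503, f1e2306}.
Reachable from ec74503: {4dbeb8b, 668121c, 71442d5, a680453, c3889bc, e20e83a, ec74503, f1e2306}.
In 0c794f9's history but not ec74503's: {0c794f9, 5b0fcba, 5f2e0b4, 8a6df54} — 4 commits.

4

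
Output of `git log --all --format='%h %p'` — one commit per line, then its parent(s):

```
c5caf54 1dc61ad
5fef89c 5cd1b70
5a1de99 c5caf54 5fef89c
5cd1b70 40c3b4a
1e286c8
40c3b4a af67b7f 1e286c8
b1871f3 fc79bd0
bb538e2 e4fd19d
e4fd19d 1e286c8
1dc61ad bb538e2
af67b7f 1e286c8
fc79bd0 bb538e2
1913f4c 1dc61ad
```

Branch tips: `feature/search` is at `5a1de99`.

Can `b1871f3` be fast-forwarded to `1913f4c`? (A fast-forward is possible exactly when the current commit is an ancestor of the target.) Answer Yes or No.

No

A fast-forward from b1871f3 to 1913f4c is possible iff b1871f3 is an ancestor of 1913f4c.
Ancestors of 1913f4c: {1913f4c, 1dc61ad, 1e286c8, bb538e2, e4fd19d}.
b1871f3 is not among them, so fast-forward is not possible.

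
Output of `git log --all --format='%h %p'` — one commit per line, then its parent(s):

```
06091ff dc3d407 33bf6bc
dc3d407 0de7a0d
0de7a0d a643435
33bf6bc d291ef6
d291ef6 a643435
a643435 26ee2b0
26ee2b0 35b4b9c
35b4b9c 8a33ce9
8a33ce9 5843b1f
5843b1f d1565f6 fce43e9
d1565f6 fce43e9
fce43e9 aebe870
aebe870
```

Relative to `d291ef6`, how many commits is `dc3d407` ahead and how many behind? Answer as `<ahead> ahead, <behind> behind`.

2 ahead, 1 behind

Reachable from dc3d407: {0de7a0d, 26ee2b0, 35b4b9c, 5843b1f, 8a33ce9, a643435, aebe870, d1565f6, dc3d407, fce43e9}.
Reachable from d291ef6: {26ee2b0, 35b4b9c, 5843b1f, 8a33ce9, a643435, aebe870, d1565f6, d291ef6, fce43e9}.
Only in dc3d407's history (ahead): {0de7a0d, dc3d407} — 2.
Only in d291ef6's history (behind): {d291ef6} — 1.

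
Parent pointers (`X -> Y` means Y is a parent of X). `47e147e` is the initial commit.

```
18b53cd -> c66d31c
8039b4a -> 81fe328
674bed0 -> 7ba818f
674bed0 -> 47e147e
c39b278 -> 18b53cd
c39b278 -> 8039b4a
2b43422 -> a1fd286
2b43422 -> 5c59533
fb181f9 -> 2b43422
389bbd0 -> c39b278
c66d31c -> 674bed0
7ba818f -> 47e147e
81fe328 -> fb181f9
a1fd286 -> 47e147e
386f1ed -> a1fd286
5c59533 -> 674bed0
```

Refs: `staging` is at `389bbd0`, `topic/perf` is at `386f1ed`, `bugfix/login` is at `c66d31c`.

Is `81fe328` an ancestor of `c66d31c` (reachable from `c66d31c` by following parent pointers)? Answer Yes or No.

Ancestors of c66d31c: {47e147e, 674bed0, 7ba818f, c66d31c}.
81fe328 is not in that set, so it is not an ancestor of c66d31c.

No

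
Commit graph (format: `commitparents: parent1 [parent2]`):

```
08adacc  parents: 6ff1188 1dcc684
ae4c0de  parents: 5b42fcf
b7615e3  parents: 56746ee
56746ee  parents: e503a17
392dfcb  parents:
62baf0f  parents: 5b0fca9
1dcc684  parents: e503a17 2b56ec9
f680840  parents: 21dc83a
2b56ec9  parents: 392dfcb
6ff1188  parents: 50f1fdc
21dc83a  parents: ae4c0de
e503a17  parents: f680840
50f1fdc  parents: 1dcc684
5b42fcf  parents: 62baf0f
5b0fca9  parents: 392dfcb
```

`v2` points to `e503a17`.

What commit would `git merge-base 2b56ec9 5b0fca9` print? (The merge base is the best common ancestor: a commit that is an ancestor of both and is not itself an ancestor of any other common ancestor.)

392dfcb

Ancestors of 2b56ec9: {2b56ec9, 392dfcb}.
Ancestors of 5b0fca9: {392dfcb, 5b0fca9}.
Common ancestors: {392dfcb}.
The only common ancestor is 392dfcb, so it is the merge base.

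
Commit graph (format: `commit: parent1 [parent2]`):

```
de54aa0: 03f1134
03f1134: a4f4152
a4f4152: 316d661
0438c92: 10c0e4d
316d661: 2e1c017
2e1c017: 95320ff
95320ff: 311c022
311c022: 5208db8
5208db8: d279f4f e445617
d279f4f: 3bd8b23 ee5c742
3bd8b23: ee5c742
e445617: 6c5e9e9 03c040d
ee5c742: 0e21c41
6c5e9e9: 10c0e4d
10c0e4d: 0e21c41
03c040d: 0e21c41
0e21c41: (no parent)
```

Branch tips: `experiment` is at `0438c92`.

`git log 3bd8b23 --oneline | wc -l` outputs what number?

3

Walking parent pointers from 3bd8b23: reachable set = {0e21c41, 3bd8b23, ee5c742}.
That is 3 commits.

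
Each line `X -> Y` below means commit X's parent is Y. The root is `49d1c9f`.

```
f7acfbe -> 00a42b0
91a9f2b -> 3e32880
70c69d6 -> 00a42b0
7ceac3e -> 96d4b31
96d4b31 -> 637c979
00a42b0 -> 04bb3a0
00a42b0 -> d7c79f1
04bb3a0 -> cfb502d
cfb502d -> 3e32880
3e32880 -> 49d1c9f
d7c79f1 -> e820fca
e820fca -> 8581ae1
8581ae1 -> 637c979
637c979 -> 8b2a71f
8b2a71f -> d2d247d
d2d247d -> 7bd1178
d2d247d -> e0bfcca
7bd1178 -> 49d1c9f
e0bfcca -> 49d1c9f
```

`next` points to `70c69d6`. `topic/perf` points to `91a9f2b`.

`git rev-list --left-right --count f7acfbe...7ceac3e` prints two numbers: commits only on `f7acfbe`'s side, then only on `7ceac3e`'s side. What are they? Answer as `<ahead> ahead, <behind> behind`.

Reachable from f7acfbe: {00a42b0, 04bb3a0, 3e32880, 49d1c9f, 637c979, 7bd1178, 8581ae1, 8b2a71f, cfb502d, d2d247d, d7c79f1, e0bfcca, e820fca, f7acfbe}.
Reachable from 7ceac3e: {49d1c9f, 637c979, 7bd1178, 7ceac3e, 8b2a71f, 96d4b31, d2d247d, e0bfcca}.
Only in f7acfbe's history (ahead): {00a42b0, 04bb3a0, 3e32880, 8581ae1, cfb502d, d7c79f1, e820fca, f7acfbe} — 8.
Only in 7ceac3e's history (behind): {7ceac3e, 96d4b31} — 2.

8 ahead, 2 behind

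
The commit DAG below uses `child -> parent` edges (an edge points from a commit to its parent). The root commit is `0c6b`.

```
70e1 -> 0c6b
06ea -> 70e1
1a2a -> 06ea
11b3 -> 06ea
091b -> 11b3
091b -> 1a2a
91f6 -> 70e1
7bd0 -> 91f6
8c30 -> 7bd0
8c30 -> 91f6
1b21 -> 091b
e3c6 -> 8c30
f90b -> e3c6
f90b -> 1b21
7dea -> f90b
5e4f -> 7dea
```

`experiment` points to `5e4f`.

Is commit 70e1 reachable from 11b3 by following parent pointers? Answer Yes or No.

Ancestors of 11b3 (commits reachable by following parents): {06ea, 0c6b, 11b3, 70e1}.
70e1 is in that set, so it is an ancestor of 11b3.

Yes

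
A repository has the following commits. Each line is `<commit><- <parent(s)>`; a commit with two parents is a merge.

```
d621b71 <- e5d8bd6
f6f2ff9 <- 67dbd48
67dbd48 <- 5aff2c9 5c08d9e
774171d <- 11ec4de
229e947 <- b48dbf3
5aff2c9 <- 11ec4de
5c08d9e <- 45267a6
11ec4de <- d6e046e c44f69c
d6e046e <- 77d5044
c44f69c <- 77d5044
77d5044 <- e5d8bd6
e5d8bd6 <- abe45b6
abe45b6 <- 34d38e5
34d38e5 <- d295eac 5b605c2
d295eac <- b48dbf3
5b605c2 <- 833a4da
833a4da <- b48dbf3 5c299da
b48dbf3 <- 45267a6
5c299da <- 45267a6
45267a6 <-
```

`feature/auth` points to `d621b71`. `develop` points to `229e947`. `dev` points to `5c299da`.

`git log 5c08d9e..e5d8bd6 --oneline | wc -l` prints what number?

8

Reachable from e5d8bd6: {34d38e5, 45267a6, 5b605c2, 5c299da, 833a4da, abe45b6, b48dbf3, d295eac, e5d8bd6}.
Reachable from 5c08d9e: {45267a6, 5c08d9e}.
In e5d8bd6's history but not 5c08d9e's: {34d38e5, 5b605c2, 5c299da, 833a4da, abe45b6, b48dbf3, d295eac, e5d8bd6} — 8 commits.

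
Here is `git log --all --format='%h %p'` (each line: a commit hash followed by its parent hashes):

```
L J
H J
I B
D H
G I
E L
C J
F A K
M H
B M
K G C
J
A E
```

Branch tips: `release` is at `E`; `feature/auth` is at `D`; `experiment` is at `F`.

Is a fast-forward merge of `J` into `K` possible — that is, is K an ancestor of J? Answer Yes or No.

A fast-forward from K to J is possible iff K is an ancestor of J.
Ancestors of J: {J}.
K is not among them, so fast-forward is not possible.

No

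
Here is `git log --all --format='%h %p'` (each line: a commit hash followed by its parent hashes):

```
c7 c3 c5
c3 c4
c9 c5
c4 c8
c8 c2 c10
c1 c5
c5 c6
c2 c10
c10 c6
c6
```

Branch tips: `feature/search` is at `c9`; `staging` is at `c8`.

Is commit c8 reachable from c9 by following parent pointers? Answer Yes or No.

No

Ancestors of c9: {c5, c6, c9}.
c8 is not in that set, so it is not an ancestor of c9.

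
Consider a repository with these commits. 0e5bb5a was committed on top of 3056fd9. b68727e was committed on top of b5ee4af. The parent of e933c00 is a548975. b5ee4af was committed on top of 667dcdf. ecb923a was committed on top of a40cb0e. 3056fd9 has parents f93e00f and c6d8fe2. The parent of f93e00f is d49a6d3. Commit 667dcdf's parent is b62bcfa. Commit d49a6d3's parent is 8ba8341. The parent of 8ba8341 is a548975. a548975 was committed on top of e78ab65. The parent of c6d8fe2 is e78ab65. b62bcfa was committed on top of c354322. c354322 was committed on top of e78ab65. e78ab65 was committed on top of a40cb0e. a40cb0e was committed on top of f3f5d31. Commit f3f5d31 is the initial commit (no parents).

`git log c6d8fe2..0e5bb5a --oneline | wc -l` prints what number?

6

Reachable from 0e5bb5a: {0e5bb5a, 3056fd9, 8ba8341, a40cb0e, a548975, c6d8fe2, d49a6d3, e78ab65, f3f5d31, f93e00f}.
Reachable from c6d8fe2: {a40cb0e, c6d8fe2, e78ab65, f3f5d31}.
In 0e5bb5a's history but not c6d8fe2's: {0e5bb5a, 3056fd9, 8ba8341, a548975, d49a6d3, f93e00f} — 6 commits.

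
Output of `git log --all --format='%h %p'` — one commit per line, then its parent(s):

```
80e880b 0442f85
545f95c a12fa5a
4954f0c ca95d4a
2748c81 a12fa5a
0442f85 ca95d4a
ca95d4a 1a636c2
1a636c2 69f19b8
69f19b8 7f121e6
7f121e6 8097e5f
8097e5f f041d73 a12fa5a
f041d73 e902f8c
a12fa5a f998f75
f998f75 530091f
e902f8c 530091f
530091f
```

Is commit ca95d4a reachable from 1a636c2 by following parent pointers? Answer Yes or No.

No

Ancestors of 1a636c2: {1a636c2, 530091f, 69f19b8, 7f121e6, 8097e5f, a12fa5a, e902f8c, f041d73, f998f75}.
ca95d4a is not in that set, so it is not an ancestor of 1a636c2.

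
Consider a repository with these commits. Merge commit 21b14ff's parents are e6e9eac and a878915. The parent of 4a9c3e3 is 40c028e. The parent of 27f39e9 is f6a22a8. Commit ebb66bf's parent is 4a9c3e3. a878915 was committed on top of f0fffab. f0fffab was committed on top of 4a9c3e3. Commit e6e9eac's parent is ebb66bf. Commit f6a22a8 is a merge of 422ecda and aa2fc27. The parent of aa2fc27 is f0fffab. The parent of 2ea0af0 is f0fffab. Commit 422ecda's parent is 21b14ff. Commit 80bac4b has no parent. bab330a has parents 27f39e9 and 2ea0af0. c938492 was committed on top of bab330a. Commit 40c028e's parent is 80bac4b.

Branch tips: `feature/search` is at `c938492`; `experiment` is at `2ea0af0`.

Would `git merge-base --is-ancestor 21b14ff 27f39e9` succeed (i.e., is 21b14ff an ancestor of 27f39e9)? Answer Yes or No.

Ancestors of 27f39e9 (commits reachable by following parents): {21b14ff, 27f39e9, 40c028e, 422ecda, 4a9c3e3, 80bac4b, a878915, aa2fc27, e6e9eac, ebb66bf, f0fffab, f6a22a8}.
21b14ff is in that set, so it is an ancestor of 27f39e9.

Yes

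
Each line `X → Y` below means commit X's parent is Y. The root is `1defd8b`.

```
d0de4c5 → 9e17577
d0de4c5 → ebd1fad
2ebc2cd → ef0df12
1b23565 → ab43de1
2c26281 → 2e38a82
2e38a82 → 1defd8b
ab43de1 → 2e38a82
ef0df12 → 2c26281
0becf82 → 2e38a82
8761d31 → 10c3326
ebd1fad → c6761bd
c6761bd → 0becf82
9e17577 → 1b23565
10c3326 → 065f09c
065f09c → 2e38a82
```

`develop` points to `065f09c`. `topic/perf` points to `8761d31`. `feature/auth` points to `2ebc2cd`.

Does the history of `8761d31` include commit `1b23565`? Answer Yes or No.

No

Ancestors of 8761d31: {065f09c, 10c3326, 1defd8b, 2e38a82, 8761d31}.
1b23565 is not in that set, so it is not an ancestor of 8761d31.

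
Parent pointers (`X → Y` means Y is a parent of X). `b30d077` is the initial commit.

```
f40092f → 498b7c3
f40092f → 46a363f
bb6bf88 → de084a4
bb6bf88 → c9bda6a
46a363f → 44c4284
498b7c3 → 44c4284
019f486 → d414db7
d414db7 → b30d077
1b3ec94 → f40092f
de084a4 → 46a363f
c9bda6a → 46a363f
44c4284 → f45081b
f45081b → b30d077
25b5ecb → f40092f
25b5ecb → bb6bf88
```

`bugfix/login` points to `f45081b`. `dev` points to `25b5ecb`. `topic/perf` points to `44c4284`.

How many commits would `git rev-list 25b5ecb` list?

10

Walking parent pointers from 25b5ecb: reachable set = {25b5ecb, 44c4284, 46a363f, 498b7c3, b30d077, bb6bf88, c9bda6a, de084a4, f40092f, f45081b}.
That is 10 commits.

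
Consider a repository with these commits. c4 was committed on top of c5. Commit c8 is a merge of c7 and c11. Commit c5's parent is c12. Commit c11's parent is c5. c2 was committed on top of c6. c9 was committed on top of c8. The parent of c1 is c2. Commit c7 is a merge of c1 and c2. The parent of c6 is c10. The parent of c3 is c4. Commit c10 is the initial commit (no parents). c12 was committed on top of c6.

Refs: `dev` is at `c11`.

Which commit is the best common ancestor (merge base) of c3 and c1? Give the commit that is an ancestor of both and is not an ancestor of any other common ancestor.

c6

Ancestors of c3: {c10, c12, c3, c4, c5, c6}.
Ancestors of c1: {c1, c10, c2, c6}.
Common ancestors: {c10, c6}.
Among these, c6 is not an ancestor of any other common ancestor — it is the merge base.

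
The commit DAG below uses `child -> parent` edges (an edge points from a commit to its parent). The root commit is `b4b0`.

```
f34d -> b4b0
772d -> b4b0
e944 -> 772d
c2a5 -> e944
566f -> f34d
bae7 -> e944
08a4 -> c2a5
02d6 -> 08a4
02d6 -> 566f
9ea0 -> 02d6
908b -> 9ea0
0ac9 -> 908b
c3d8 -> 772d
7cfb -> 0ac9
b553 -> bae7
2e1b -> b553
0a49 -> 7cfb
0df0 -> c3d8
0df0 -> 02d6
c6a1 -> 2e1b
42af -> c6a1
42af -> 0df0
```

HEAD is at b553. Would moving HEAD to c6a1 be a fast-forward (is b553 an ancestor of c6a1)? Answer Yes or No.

A fast-forward from b553 to c6a1 is possible iff b553 is an ancestor of c6a1.
Ancestors of c6a1: {2e1b, 772d, b4b0, b553, bae7, c6a1, e944}.
b553 is among them, so fast-forward is possible.

Yes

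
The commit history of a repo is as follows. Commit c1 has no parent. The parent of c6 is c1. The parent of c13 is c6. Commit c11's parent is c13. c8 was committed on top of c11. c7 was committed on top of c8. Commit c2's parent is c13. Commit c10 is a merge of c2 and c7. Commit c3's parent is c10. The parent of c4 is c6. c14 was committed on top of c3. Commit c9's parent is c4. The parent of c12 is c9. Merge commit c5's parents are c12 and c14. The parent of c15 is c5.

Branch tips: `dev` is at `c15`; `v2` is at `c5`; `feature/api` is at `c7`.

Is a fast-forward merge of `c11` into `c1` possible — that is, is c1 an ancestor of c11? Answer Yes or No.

A fast-forward from c1 to c11 is possible iff c1 is an ancestor of c11.
Ancestors of c11: {c1, c11, c13, c6}.
c1 is among them, so fast-forward is possible.

Yes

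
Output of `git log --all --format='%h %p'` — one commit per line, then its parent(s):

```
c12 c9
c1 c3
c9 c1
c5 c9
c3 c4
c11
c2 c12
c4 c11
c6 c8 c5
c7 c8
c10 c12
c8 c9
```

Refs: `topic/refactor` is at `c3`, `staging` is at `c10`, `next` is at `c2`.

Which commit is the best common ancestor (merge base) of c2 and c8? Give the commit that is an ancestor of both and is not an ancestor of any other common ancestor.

Ancestors of c2: {c1, c11, c12, c2, c3, c4, c9}.
Ancestors of c8: {c1, c11, c3, c4, c8, c9}.
Common ancestors: {c1, c11, c3, c4, c9}.
Among these, c9 is not an ancestor of any other common ancestor — it is the merge base.

c9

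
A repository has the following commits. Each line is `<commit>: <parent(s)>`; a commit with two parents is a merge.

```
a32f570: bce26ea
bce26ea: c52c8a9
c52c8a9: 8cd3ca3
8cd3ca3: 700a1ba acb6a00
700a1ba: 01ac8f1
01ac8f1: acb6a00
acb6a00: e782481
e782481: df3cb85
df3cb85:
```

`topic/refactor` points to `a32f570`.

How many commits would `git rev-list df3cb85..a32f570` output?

8

Reachable from a32f570: {01ac8f1, 700a1ba, 8cd3ca3, a32f570, acb6a00, bce26ea, c52c8a9, df3cb85, e782481}.
Reachable from df3cb85: {df3cb85}.
In a32f570's history but not df3cb85's: {01ac8f1, 700a1ba, 8cd3ca3, a32f570, acb6a00, bce26ea, c52c8a9, e782481} — 8 commits.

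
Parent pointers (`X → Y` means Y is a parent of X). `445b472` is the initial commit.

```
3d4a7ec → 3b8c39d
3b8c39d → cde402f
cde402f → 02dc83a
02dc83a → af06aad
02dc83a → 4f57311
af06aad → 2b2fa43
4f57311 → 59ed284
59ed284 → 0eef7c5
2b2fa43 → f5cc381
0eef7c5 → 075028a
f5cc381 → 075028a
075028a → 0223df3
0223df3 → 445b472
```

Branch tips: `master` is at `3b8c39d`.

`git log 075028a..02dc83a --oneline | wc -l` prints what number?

Reachable from 02dc83a: {0223df3, 02dc83a, 075028a, 0eef7c5, 2b2fa43, 445b472, 4f57311, 59ed284, af06aad, f5cc381}.
Reachable from 075028a: {0223df3, 075028a, 445b472}.
In 02dc83a's history but not 075028a's: {02dc83a, 0eef7c5, 2b2fa43, 4f57311, 59ed284, af06aad, f5cc381} — 7 commits.

7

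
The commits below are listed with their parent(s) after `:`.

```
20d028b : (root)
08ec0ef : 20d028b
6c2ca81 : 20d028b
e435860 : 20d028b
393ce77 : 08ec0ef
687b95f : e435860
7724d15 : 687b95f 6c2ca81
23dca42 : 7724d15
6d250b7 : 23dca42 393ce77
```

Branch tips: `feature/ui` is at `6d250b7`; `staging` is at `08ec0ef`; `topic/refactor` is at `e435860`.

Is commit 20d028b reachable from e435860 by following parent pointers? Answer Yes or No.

Ancestors of e435860 (commits reachable by following parents): {20d028b, e435860}.
20d028b is in that set, so it is an ancestor of e435860.

Yes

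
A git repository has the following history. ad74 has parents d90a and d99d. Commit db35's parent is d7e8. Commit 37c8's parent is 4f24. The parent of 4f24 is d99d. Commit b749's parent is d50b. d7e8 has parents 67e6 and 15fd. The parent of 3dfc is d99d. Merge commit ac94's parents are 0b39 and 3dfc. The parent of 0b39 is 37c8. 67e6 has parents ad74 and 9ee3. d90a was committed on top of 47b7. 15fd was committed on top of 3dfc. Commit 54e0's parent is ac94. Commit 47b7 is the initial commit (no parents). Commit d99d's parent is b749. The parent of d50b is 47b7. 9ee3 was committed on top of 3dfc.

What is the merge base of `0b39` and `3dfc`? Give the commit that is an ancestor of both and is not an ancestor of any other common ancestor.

Ancestors of 0b39: {0b39, 37c8, 47b7, 4f24, b749, d50b, d99d}.
Ancestors of 3dfc: {3dfc, 47b7, b749, d50b, d99d}.
Common ancestors: {47b7, b749, d50b, d99d}.
Among these, d99d is not an ancestor of any other common ancestor — it is the merge base.

d99d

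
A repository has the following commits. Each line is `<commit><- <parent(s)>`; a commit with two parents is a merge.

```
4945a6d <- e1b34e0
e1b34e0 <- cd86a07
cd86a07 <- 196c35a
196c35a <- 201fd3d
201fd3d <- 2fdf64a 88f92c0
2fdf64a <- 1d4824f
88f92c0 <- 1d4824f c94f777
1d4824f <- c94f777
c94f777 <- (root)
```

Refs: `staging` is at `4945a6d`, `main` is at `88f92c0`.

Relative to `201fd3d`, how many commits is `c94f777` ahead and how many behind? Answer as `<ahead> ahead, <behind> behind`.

0 ahead, 4 behind

Reachable from c94f777: {c94f777}.
Reachable from 201fd3d: {1d4824f, 201fd3d, 2fdf64a, 88f92c0, c94f777}.
Only in c94f777's history (ahead): {} — 0.
Only in 201fd3d's history (behind): {1d4824f, 201fd3d, 2fdf64a, 88f92c0} — 4.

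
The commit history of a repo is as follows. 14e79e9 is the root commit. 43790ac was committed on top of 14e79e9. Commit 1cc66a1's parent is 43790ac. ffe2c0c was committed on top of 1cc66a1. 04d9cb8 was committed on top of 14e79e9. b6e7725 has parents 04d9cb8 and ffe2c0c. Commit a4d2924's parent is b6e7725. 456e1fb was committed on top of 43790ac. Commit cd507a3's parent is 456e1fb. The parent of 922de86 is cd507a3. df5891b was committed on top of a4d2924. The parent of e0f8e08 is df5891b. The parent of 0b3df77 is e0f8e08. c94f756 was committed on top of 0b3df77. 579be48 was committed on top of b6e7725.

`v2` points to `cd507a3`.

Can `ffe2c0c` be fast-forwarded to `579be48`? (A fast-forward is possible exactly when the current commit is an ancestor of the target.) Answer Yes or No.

Yes

A fast-forward from ffe2c0c to 579be48 is possible iff ffe2c0c is an ancestor of 579be48.
Ancestors of 579be48: {04d9cb8, 14e79e9, 1cc66a1, 43790ac, 579be48, b6e7725, ffe2c0c}.
ffe2c0c is among them, so fast-forward is possible.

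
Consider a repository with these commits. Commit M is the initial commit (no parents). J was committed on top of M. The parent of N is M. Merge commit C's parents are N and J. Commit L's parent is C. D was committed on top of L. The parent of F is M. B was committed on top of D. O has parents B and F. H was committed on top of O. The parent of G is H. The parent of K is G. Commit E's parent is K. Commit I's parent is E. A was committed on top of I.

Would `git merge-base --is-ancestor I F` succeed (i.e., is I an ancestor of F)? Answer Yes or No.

No

Ancestors of F: {F, M}.
I is not in that set, so it is not an ancestor of F.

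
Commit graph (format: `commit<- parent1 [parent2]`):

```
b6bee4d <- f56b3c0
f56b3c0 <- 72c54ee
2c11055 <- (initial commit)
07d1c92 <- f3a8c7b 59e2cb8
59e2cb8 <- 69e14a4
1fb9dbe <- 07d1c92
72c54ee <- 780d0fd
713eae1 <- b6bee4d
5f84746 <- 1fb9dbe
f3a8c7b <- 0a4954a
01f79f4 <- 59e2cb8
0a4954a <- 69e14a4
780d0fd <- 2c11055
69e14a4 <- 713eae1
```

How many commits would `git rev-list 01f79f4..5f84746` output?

Reachable from 5f84746: {07d1c92, 0a4954a, 1fb9dbe, 2c11055, 59e2cb8, 5f84746, 69e14a4, 713eae1, 72c54ee, 780d0fd, b6bee4d, f3a8c7b, f56b3c0}.
Reachable from 01f79f4: {01f79f4, 2c11055, 59e2cb8, 69e14a4, 713eae1, 72c54ee, 780d0fd, b6bee4d, f56b3c0}.
In 5f84746's history but not 01f79f4's: {07d1c92, 0a4954a, 1fb9dbe, 5f84746, f3a8c7b} — 5 commits.

5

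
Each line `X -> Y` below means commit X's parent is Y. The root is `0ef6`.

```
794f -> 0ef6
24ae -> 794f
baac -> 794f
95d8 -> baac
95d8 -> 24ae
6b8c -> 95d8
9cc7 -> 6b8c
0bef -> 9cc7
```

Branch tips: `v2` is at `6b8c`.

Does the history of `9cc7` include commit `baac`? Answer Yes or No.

Yes

Ancestors of 9cc7 (commits reachable by following parents): {0ef6, 24ae, 6b8c, 794f, 95d8, 9cc7, baac}.
baac is in that set, so it is an ancestor of 9cc7.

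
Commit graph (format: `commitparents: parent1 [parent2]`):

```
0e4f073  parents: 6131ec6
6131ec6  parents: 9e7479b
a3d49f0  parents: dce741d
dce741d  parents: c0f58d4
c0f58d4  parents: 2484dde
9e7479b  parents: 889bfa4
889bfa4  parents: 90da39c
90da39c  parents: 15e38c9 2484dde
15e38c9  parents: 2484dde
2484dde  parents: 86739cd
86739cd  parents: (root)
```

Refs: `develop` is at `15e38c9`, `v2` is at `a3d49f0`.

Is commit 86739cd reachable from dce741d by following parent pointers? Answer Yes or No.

Yes

Ancestors of dce741d (commits reachable by following parents): {2484dde, 86739cd, c0f58d4, dce741d}.
86739cd is in that set, so it is an ancestor of dce741d.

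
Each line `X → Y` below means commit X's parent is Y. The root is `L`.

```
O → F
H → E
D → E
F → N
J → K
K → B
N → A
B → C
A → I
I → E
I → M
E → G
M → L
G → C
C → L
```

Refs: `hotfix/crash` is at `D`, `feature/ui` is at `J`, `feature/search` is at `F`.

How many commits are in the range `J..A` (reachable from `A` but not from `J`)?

5

Reachable from A: {A, C, E, G, I, L, M}.
Reachable from J: {B, C, J, K, L}.
In A's history but not J's: {A, E, G, I, M} — 5 commits.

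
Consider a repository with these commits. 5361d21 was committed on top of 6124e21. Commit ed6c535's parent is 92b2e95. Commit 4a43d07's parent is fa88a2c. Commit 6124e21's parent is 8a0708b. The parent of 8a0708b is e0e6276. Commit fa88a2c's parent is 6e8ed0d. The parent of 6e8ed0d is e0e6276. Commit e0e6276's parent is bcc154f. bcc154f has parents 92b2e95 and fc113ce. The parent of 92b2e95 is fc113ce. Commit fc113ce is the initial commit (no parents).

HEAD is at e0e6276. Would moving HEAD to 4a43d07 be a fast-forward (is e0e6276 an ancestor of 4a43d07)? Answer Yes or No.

A fast-forward from e0e6276 to 4a43d07 is possible iff e0e6276 is an ancestor of 4a43d07.
Ancestors of 4a43d07: {4a43d07, 6e8ed0d, 92b2e95, bcc154f, e0e6276, fa88a2c, fc113ce}.
e0e6276 is among them, so fast-forward is possible.

Yes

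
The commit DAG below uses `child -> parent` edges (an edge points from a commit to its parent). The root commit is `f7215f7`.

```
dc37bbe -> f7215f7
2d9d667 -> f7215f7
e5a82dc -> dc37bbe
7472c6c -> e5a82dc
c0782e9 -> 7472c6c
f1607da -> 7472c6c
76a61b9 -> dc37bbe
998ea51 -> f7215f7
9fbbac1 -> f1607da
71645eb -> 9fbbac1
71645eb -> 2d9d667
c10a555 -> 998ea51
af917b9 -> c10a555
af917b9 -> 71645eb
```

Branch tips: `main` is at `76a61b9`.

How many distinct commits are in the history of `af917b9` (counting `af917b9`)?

11

Walking parent pointers from af917b9: reachable set = {2d9d667, 71645eb, 7472c6c, 998ea51, 9fbbac1, af917b9, c10a555, dc37bbe, e5a82dc, f1607da, f7215f7}.
That is 11 commits.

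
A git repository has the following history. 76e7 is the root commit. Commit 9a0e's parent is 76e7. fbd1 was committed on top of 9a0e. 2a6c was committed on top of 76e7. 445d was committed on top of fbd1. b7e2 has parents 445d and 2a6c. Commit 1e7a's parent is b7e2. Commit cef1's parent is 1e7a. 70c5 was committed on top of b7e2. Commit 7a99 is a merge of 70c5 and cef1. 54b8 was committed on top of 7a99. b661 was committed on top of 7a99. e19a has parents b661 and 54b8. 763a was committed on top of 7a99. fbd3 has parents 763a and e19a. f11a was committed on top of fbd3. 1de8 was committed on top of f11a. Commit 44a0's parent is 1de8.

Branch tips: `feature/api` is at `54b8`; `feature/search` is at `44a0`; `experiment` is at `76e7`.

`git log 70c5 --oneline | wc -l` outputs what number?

Walking parent pointers from 70c5: reachable set = {2a6c, 445d, 70c5, 76e7, 9a0e, b7e2, fbd1}.
That is 7 commits.

7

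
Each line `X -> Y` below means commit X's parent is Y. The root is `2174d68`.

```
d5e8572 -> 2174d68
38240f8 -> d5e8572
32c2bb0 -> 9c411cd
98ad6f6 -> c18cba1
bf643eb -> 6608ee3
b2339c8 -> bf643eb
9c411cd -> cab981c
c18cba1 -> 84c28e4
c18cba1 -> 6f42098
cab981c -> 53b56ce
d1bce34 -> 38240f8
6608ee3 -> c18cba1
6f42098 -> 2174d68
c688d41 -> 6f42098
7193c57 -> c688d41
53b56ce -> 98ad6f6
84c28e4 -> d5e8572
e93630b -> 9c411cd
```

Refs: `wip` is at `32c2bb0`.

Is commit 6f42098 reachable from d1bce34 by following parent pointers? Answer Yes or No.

Ancestors of d1bce34: {2174d68, 38240f8, d1bce34, d5e8572}.
6f42098 is not in that set, so it is not an ancestor of d1bce34.

No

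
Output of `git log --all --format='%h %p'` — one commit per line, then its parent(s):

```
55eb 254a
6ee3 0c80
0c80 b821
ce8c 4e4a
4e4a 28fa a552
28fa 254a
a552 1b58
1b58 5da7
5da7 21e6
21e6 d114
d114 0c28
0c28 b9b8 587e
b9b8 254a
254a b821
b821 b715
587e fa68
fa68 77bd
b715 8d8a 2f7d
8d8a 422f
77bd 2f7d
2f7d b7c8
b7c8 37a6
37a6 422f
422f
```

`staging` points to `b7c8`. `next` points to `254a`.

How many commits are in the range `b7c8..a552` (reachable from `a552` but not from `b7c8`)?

Reachable from a552: {0c28, 1b58, 21e6, 254a, 2f7d, 37a6, 422f, 587e, 5da7, 77bd, 8d8a, a552, b715, b7c8, b821, b9b8, d114, fa68}.
Reachable from b7c8: {37a6, 422f, b7c8}.
In a552's history but not b7c8's: {0c28, 1b58, 21e6, 254a, 2f7d, 587e, 5da7, 77bd, 8d8a, a552, b715, b821, b9b8, d114, fa68} — 15 commits.

15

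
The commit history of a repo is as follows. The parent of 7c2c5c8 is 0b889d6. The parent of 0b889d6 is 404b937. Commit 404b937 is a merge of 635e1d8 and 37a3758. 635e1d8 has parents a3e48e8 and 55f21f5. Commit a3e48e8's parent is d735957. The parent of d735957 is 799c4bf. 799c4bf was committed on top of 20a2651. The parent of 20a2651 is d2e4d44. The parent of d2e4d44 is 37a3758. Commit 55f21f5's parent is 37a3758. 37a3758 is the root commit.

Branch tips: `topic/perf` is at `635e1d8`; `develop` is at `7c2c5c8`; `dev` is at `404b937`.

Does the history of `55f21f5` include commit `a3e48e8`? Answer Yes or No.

No

Ancestors of 55f21f5: {37a3758, 55f21f5}.
a3e48e8 is not in that set, so it is not an ancestor of 55f21f5.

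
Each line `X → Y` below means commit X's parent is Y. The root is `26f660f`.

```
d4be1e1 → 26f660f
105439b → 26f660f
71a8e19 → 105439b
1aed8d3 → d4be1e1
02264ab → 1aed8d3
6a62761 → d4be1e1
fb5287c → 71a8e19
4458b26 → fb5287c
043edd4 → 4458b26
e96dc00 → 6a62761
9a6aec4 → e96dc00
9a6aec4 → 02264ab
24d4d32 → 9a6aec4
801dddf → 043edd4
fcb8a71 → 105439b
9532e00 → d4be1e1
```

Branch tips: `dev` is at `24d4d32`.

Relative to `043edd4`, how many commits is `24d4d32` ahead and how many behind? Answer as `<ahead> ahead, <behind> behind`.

7 ahead, 5 behind

Reachable from 24d4d32: {02264ab, 1aed8d3, 24d4d32, 26f660f, 6a62761, 9a6aec4, d4be1e1, e96dc00}.
Reachable from 043edd4: {043edd4, 105439b, 26f660f, 4458b26, 71a8e19, fb5287c}.
Only in 24d4d32's history (ahead): {02264ab, 1aed8d3, 24d4d32, 6a62761, 9a6aec4, d4be1e1, e96dc00} — 7.
Only in 043edd4's history (behind): {043edd4, 105439b, 4458b26, 71a8e19, fb5287c} — 5.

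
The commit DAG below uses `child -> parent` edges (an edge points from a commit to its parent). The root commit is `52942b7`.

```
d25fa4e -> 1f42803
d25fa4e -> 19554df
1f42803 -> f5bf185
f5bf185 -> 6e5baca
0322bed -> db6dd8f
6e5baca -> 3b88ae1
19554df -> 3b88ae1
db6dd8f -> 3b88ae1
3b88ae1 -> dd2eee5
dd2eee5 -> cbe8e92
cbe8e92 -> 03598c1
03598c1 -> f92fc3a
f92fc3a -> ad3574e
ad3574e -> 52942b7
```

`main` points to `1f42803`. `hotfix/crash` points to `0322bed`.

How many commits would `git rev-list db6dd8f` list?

Walking parent pointers from db6dd8f: reachable set = {03598c1, 3b88ae1, 52942b7, ad3574e, cbe8e92, db6dd8f, dd2eee5, f92fc3a}.
That is 8 commits.

8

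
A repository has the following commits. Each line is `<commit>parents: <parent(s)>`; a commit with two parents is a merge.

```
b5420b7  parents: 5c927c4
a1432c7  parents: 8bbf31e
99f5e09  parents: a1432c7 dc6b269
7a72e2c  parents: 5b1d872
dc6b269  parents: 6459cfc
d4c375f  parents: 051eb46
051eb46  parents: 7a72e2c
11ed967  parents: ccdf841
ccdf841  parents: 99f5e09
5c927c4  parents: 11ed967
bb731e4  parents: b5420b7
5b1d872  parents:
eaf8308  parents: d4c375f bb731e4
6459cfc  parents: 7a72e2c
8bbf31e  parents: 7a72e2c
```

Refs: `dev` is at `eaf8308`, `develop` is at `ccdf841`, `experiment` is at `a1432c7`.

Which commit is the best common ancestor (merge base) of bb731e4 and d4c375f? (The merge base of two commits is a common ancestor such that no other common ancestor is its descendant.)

Ancestors of bb731e4: {11ed967, 5b1d872, 5c927c4, 6459cfc, 7a72e2c, 8bbf31e, 99f5e09, a1432c7, b5420b7, bb731e4, ccdf841, dc6b269}.
Ancestors of d4c375f: {051eb46, 5b1d872, 7a72e2c, d4c375f}.
Common ancestors: {5b1d872, 7a72e2c}.
Among these, 7a72e2c is not an ancestor of any other common ancestor — it is the merge base.

7a72e2c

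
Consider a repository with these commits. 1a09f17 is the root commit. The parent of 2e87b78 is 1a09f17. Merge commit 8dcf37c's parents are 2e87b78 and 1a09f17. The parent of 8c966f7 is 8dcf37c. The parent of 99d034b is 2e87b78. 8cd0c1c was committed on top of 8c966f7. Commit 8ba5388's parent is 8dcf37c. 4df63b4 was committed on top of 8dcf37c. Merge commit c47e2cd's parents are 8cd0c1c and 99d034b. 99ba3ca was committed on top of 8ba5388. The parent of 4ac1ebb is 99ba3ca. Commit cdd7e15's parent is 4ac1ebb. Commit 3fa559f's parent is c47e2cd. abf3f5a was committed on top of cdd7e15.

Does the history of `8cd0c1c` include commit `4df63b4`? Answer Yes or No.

Ancestors of 8cd0c1c: {1a09f17, 2e87b78, 8c966f7, 8cd0c1c, 8dcf37c}.
4df63b4 is not in that set, so it is not an ancestor of 8cd0c1c.

No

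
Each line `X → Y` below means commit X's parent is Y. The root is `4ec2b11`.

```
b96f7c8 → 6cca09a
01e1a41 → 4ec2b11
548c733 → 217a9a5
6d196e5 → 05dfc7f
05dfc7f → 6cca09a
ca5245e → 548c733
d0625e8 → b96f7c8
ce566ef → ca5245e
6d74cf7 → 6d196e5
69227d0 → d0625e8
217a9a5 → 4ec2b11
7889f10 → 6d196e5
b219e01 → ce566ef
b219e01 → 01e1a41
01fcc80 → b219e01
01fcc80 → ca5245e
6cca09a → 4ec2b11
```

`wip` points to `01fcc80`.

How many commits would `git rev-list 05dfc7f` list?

3

Walking parent pointers from 05dfc7f: reachable set = {05dfc7f, 4ec2b11, 6cca09a}.
That is 3 commits.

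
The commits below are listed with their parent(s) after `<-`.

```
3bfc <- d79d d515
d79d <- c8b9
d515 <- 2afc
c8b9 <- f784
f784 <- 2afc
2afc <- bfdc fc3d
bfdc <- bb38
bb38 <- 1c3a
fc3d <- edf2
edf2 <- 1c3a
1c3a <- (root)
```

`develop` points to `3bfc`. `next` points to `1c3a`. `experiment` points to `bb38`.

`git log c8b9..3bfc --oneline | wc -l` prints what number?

Reachable from 3bfc: {1c3a, 2afc, 3bfc, bb38, bfdc, c8b9, d515, d79d, edf2, f784, fc3d}.
Reachable from c8b9: {1c3a, 2afc, bb38, bfdc, c8b9, edf2, f784, fc3d}.
In 3bfc's history but not c8b9's: {3bfc, d515, d79d} — 3 commits.

3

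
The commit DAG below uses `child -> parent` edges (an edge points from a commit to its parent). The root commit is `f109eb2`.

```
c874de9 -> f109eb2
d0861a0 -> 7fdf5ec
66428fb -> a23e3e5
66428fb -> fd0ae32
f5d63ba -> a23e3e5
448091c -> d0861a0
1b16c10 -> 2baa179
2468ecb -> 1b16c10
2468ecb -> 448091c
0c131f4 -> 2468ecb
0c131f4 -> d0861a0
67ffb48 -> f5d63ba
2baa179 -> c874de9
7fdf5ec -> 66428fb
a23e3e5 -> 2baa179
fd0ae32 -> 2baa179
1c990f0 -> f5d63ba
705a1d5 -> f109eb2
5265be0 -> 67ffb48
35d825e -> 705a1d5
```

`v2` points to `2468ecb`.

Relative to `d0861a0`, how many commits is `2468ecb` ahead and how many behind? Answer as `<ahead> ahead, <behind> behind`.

Reachable from 2468ecb: {1b16c10, 2468ecb, 2baa179, 448091c, 66428fb, 7fdf5ec, a23e3e5, c874de9, d0861a0, f109eb2, fd0ae32}.
Reachable from d0861a0: {2baa179, 66428fb, 7fdf5ec, a23e3e5, c874de9, d0861a0, f109eb2, fd0ae32}.
Only in 2468ecb's history (ahead): {1b16c10, 2468ecb, 448091c} — 3.
Only in d0861a0's history (behind): {} — 0.

3 ahead, 0 behind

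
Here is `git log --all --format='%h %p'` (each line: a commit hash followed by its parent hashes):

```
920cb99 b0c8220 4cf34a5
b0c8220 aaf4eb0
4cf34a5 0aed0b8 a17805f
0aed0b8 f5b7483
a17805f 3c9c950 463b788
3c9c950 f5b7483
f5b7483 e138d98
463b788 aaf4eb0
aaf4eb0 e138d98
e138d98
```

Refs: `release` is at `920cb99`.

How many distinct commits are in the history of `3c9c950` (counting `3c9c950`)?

Walking parent pointers from 3c9c950: reachable set = {3c9c950, e138d98, f5b7483}.
That is 3 commits.

3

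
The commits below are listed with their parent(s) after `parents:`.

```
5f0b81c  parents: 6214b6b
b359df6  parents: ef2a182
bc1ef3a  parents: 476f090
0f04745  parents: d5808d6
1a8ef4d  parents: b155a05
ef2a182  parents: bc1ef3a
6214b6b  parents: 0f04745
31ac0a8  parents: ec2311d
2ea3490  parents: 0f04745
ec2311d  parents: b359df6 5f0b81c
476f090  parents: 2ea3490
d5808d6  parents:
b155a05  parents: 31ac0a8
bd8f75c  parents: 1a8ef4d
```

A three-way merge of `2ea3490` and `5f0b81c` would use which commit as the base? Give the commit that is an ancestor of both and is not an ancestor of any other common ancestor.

Ancestors of 2ea3490: {0f04745, 2ea3490, d5808d6}.
Ancestors of 5f0b81c: {0f04745, 5f0b81c, 6214b6b, d5808d6}.
Common ancestors: {0f04745, d5808d6}.
Among these, 0f04745 is not an ancestor of any other common ancestor — it is the merge base.

0f04745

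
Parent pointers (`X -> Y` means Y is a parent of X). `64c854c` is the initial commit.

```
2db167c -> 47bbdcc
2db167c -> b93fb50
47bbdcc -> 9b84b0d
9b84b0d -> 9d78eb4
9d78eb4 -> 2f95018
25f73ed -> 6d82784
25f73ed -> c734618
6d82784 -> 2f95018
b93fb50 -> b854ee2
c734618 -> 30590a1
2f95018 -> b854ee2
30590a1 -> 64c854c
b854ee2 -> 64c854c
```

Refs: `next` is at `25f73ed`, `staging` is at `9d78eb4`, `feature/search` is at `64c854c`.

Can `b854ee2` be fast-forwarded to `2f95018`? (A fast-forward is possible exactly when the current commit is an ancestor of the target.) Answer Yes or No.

Yes

A fast-forward from b854ee2 to 2f95018 is possible iff b854ee2 is an ancestor of 2f95018.
Ancestors of 2f95018: {2f95018, 64c854c, b854ee2}.
b854ee2 is among them, so fast-forward is possible.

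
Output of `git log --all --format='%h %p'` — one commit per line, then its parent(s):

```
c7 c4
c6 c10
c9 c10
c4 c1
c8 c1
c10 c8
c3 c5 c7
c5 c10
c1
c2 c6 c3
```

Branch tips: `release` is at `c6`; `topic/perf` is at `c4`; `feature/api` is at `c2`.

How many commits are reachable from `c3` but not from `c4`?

5

Reachable from c3: {c1, c10, c3, c4, c5, c7, c8}.
Reachable from c4: {c1, c4}.
In c3's history but not c4's: {c10, c3, c5, c7, c8} — 5 commits.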